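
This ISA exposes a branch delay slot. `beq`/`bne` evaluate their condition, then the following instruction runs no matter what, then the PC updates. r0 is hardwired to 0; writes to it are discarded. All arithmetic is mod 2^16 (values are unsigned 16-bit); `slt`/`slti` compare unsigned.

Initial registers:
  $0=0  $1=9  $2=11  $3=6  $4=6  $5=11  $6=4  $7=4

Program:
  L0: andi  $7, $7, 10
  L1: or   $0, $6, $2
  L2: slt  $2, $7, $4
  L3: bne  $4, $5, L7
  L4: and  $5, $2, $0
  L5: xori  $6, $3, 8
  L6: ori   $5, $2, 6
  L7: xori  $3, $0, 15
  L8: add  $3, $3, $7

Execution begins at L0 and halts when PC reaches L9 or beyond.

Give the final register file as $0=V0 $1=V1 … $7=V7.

#0 andi  $7, $7, 10 ; 0/9/11/6/6/11/4/0
#1 or   $0, $6, $2 ; 0/9/11/6/6/11/4/0
#2 slt  $2, $7, $4 ; 0/9/1/6/6/11/4/0
#3 bne  $4, $5, L7 ; 0/9/1/6/6/11/4/0 ; →target
#4 and  $5, $2, $0 ; 0/9/1/6/6/0/4/0
#7 xori  $3, $0, 15 ; 0/9/1/15/6/0/4/0
#8 add  $3, $3, $7 ; 0/9/1/15/6/0/4/0

$0=0 $1=9 $2=1 $3=15 $4=6 $5=0 $6=4 $7=0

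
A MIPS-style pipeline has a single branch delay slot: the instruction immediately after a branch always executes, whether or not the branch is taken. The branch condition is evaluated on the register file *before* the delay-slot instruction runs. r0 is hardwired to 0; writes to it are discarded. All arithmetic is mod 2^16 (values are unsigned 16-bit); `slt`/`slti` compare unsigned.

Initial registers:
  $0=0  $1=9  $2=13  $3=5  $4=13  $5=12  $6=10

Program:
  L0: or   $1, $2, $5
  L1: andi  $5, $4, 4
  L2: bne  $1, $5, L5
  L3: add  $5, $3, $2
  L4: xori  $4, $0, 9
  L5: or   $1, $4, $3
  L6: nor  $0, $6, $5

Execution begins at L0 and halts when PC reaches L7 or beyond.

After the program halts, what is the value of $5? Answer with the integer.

18

PC=0  or   $1, $2, $5        | $0=0 $1=13 $2=13 $3=5 $4=13 $5=12 $6=10
PC=1  andi  $5, $4, 4        | $0=0 $1=13 $2=13 $3=5 $4=13 $5=4 $6=10
PC=2  bne  $1, $5, L5        | $0=0 $1=13 $2=13 $3=5 $4=13 $5=4 $6=10  [TAKEN]
PC=3  add  $5, $3, $2        | $0=0 $1=13 $2=13 $3=5 $4=13 $5=18 $6=10
PC=5  or   $1, $4, $3        | $0=0 $1=13 $2=13 $3=5 $4=13 $5=18 $6=10
PC=6  nor  $0, $6, $5        | $0=0 $1=13 $2=13 $3=5 $4=13 $5=18 $6=10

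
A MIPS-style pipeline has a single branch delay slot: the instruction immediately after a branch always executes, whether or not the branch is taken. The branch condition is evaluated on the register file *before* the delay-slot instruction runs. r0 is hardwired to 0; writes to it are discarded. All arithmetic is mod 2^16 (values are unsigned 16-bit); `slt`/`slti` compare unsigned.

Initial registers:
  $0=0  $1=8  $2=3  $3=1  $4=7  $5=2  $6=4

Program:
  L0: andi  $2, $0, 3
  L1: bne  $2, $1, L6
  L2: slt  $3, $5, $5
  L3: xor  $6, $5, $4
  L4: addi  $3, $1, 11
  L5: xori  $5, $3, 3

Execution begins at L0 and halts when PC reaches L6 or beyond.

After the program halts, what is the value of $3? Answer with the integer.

0

  step pc=0: andi  $2, $0, 3  regs=(0,8,0,1,7,2,4)
  step pc=1: bne  $2, $1, L6  cond=T  regs=(0,8,0,1,7,2,4)
  step pc=2: slt  $3, $5, $5  regs=(0,8,0,0,7,2,4)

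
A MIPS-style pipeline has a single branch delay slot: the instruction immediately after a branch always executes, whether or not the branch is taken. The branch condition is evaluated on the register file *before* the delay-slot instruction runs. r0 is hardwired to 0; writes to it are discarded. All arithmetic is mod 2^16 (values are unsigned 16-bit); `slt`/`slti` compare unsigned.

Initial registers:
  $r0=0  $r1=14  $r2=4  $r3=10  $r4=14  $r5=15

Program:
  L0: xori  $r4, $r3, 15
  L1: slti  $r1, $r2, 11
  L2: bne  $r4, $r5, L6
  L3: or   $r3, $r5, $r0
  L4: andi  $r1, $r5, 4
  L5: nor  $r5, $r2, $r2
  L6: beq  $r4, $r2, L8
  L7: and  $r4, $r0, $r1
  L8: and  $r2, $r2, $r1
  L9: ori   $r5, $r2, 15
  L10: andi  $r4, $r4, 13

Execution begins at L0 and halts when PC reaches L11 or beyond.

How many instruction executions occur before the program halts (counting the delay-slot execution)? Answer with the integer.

#0 xori  $r4, $r3, 15 ; 0/14/4/10/5/15
#1 slti  $r1, $r2, 11 ; 0/1/4/10/5/15
#2 bne  $r4, $r5, L6 ; 0/1/4/10/5/15 ; →target
#3 or   $r3, $r5, $r0 ; 0/1/4/15/5/15
#6 beq  $r4, $r2, L8 ; 0/1/4/15/5/15 ; →fallthru
#7 and  $r4, $r0, $r1 ; 0/1/4/15/0/15
#8 and  $r2, $r2, $r1 ; 0/1/0/15/0/15
#9 ori   $r5, $r2, 15 ; 0/1/0/15/0/15
#10 andi  $r4, $r4, 13 ; 0/1/0/15/0/15

9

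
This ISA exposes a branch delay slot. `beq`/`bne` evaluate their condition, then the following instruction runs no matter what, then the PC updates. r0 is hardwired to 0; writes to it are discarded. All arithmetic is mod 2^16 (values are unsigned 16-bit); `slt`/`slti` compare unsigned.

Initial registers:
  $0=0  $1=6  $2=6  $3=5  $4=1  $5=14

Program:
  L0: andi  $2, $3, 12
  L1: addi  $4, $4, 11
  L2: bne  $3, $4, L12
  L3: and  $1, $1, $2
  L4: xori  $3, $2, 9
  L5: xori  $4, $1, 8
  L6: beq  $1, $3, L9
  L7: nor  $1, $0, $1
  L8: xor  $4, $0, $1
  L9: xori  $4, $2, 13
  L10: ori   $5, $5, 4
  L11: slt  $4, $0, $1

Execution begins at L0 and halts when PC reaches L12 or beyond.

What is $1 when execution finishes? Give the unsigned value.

PC=0  andi  $2, $3, 12       | $0=0 $1=6 $2=4 $3=5 $4=1 $5=14
PC=1  addi  $4, $4, 11       | $0=0 $1=6 $2=4 $3=5 $4=12 $5=14
PC=2  bne  $3, $4, L12       | $0=0 $1=6 $2=4 $3=5 $4=12 $5=14  [TAKEN]
PC=3  and  $1, $1, $2        | $0=0 $1=4 $2=4 $3=5 $4=12 $5=14

4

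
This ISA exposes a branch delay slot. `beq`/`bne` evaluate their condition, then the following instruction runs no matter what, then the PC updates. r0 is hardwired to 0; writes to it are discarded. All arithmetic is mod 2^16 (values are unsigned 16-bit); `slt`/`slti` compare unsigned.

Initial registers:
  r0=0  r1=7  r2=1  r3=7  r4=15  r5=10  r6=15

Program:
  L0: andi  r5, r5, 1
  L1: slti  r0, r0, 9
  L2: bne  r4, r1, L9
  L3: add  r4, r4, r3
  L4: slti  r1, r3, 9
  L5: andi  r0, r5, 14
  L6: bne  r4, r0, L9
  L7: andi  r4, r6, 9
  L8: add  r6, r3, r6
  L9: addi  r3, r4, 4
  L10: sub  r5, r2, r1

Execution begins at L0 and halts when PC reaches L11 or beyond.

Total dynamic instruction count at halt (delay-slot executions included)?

#0 andi  r5, r5, 1 ; 0/7/1/7/15/0/15
#1 slti  r0, r0, 9 ; 0/7/1/7/15/0/15
#2 bne  r4, r1, L9 ; 0/7/1/7/15/0/15 ; →target
#3 add  r4, r4, r3 ; 0/7/1/7/22/0/15
#9 addi  r3, r4, 4 ; 0/7/1/26/22/0/15
#10 sub  r5, r2, r1 ; 0/7/1/26/22/65530/15

6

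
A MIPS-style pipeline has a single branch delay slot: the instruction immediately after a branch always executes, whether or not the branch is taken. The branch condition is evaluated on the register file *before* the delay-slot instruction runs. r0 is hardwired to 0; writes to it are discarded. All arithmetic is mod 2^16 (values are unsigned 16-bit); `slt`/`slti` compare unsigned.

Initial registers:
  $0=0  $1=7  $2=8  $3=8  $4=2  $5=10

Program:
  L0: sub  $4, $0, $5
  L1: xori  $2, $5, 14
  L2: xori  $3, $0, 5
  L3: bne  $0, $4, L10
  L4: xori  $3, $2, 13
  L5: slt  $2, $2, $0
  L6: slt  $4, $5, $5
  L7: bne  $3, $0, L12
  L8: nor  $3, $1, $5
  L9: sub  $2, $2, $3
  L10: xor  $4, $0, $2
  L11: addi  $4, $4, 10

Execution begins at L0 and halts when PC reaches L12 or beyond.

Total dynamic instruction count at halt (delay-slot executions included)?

#0 sub  $4, $0, $5 ; 0/7/8/8/65526/10
#1 xori  $2, $5, 14 ; 0/7/4/8/65526/10
#2 xori  $3, $0, 5 ; 0/7/4/5/65526/10
#3 bne  $0, $4, L10 ; 0/7/4/5/65526/10 ; →target
#4 xori  $3, $2, 13 ; 0/7/4/9/65526/10
#10 xor  $4, $0, $2 ; 0/7/4/9/4/10
#11 addi  $4, $4, 10 ; 0/7/4/9/14/10

7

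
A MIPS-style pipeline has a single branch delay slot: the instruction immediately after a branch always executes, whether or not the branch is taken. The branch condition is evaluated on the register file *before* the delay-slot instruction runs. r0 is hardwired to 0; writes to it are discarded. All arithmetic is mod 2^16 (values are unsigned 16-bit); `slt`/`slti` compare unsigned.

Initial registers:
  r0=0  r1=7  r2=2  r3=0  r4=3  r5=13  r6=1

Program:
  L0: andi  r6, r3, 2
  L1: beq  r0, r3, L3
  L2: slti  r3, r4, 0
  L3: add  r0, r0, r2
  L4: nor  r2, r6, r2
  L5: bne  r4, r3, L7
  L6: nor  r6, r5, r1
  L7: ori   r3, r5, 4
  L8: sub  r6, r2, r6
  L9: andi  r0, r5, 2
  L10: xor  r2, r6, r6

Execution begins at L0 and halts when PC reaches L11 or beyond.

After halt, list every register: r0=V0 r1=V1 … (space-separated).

#0 andi  r6, r3, 2 ; 0/7/2/0/3/13/0
#1 beq  r0, r3, L3 ; 0/7/2/0/3/13/0 ; →target
#2 slti  r3, r4, 0 ; 0/7/2/0/3/13/0
#3 add  r0, r0, r2 ; 0/7/2/0/3/13/0
#4 nor  r2, r6, r2 ; 0/7/65533/0/3/13/0
#5 bne  r4, r3, L7 ; 0/7/65533/0/3/13/0 ; →target
#6 nor  r6, r5, r1 ; 0/7/65533/0/3/13/65520
#7 ori   r3, r5, 4 ; 0/7/65533/13/3/13/65520
#8 sub  r6, r2, r6 ; 0/7/65533/13/3/13/13
#9 andi  r0, r5, 2 ; 0/7/65533/13/3/13/13
#10 xor  r2, r6, r6 ; 0/7/0/13/3/13/13

r0=0 r1=7 r2=0 r3=13 r4=3 r5=13 r6=13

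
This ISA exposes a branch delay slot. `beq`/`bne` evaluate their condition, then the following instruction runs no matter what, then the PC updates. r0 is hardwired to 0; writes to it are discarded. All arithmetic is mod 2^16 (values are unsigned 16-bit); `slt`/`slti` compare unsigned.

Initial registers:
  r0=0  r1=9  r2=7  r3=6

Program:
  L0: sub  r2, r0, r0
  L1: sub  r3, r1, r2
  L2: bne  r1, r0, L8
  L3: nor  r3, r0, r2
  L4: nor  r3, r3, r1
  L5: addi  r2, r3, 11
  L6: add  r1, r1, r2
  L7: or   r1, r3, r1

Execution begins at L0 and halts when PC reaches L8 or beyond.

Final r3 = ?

65535

PC=0  sub  r2, r0, r0        | r0=0 r1=9 r2=0 r3=6
PC=1  sub  r3, r1, r2        | r0=0 r1=9 r2=0 r3=9
PC=2  bne  r1, r0, L8        | r0=0 r1=9 r2=0 r3=9  [TAKEN]
PC=3  nor  r3, r0, r2        | r0=0 r1=9 r2=0 r3=65535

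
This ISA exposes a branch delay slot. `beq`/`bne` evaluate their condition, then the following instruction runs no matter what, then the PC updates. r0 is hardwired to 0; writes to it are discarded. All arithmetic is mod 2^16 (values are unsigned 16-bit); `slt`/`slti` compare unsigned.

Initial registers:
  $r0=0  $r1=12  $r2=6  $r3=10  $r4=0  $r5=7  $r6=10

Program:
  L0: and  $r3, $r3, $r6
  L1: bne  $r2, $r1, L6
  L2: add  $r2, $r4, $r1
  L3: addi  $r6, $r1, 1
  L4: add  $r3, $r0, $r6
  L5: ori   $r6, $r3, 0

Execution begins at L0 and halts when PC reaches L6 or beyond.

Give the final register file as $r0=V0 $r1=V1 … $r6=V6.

#0 and  $r3, $r3, $r6 ; 0/12/6/10/0/7/10
#1 bne  $r2, $r1, L6 ; 0/12/6/10/0/7/10 ; →target
#2 add  $r2, $r4, $r1 ; 0/12/12/10/0/7/10

$r0=0 $r1=12 $r2=12 $r3=10 $r4=0 $r5=7 $r6=10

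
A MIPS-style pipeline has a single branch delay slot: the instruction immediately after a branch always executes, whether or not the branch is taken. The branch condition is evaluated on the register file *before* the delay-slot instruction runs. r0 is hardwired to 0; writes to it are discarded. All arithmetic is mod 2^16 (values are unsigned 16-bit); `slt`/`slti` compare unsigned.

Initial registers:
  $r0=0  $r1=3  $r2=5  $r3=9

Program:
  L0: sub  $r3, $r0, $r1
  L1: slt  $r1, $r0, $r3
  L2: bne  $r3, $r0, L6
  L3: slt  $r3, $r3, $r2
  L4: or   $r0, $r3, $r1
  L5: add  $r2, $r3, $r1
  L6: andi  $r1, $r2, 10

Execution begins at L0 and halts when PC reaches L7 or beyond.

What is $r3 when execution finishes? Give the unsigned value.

[0] sub  $r3, $r0, $r1  →  {$r0:0, $r1:3, $r2:5, $r3:65533}
[1] slt  $r1, $r0, $r3  →  {$r0:0, $r1:1, $r2:5, $r3:65533}
[2] bne  $r3, $r0, L6  →  {$r0:0, $r1:1, $r2:5, $r3:65533}  ⟨branch taken⟩
[3] slt  $r3, $r3, $r2  →  {$r0:0, $r1:1, $r2:5, $r3:0}
[6] andi  $r1, $r2, 10  →  {$r0:0, $r1:0, $r2:5, $r3:0}

0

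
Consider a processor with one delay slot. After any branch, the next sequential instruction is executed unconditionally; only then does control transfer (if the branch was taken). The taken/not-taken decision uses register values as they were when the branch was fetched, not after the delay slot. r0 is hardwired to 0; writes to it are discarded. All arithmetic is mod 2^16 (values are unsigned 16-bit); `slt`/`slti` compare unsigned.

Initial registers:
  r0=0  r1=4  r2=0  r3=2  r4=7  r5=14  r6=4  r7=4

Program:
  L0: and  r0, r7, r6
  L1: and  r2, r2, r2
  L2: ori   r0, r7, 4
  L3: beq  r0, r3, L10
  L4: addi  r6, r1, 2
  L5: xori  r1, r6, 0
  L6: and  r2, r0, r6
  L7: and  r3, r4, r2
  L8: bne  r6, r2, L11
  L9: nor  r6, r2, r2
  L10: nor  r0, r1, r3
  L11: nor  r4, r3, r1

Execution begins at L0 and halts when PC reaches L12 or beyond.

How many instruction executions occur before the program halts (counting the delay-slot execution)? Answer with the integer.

[0] and  r0, r7, r6  →  {r0:0, r1:4, r2:0, r3:2, r4:7, r5:14, r6:4, r7:4}
[1] and  r2, r2, r2  →  {r0:0, r1:4, r2:0, r3:2, r4:7, r5:14, r6:4, r7:4}
[2] ori   r0, r7, 4  →  {r0:0, r1:4, r2:0, r3:2, r4:7, r5:14, r6:4, r7:4}
[3] beq  r0, r3, L10  →  {r0:0, r1:4, r2:0, r3:2, r4:7, r5:14, r6:4, r7:4}  ⟨branch fallthrough⟩
[4] addi  r6, r1, 2  →  {r0:0, r1:4, r2:0, r3:2, r4:7, r5:14, r6:6, r7:4}
[5] xori  r1, r6, 0  →  {r0:0, r1:6, r2:0, r3:2, r4:7, r5:14, r6:6, r7:4}
[6] and  r2, r0, r6  →  {r0:0, r1:6, r2:0, r3:2, r4:7, r5:14, r6:6, r7:4}
[7] and  r3, r4, r2  →  {r0:0, r1:6, r2:0, r3:0, r4:7, r5:14, r6:6, r7:4}
[8] bne  r6, r2, L11  →  {r0:0, r1:6, r2:0, r3:0, r4:7, r5:14, r6:6, r7:4}  ⟨branch taken⟩
[9] nor  r6, r2, r2  →  {r0:0, r1:6, r2:0, r3:0, r4:7, r5:14, r6:65535, r7:4}
[11] nor  r4, r3, r1  →  {r0:0, r1:6, r2:0, r3:0, r4:65529, r5:14, r6:65535, r7:4}

11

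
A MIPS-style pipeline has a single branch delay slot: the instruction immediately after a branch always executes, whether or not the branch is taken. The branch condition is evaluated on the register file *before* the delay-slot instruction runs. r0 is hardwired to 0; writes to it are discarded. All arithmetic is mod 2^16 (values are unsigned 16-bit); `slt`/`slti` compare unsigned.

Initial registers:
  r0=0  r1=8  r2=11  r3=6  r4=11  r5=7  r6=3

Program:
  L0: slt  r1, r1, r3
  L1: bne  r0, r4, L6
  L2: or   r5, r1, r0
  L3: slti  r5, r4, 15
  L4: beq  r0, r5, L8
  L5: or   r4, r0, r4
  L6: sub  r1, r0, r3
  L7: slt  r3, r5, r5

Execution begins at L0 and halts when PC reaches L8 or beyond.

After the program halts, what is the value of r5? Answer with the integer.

0

  step pc=0: slt  r1, r1, r3  regs=(0,0,11,6,11,7,3)
  step pc=1: bne  r0, r4, L6  cond=T  regs=(0,0,11,6,11,7,3)
  step pc=2: or   r5, r1, r0  regs=(0,0,11,6,11,0,3)
  step pc=6: sub  r1, r0, r3  regs=(0,65530,11,6,11,0,3)
  step pc=7: slt  r3, r5, r5  regs=(0,65530,11,0,11,0,3)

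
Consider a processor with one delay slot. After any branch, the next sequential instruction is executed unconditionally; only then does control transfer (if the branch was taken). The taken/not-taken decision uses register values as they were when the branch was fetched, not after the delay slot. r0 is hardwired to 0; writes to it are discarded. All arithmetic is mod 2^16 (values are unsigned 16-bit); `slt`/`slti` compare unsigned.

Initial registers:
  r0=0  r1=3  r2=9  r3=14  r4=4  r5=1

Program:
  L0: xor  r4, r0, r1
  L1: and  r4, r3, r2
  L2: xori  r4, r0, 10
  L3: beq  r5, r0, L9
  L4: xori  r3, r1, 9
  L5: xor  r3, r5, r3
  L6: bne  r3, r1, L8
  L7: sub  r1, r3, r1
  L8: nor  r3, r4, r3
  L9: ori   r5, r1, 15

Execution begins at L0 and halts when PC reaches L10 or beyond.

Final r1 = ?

[0] xor  r4, r0, r1  →  {r0:0, r1:3, r2:9, r3:14, r4:3, r5:1}
[1] and  r4, r3, r2  →  {r0:0, r1:3, r2:9, r3:14, r4:8, r5:1}
[2] xori  r4, r0, 10  →  {r0:0, r1:3, r2:9, r3:14, r4:10, r5:1}
[3] beq  r5, r0, L9  →  {r0:0, r1:3, r2:9, r3:14, r4:10, r5:1}  ⟨branch fallthrough⟩
[4] xori  r3, r1, 9  →  {r0:0, r1:3, r2:9, r3:10, r4:10, r5:1}
[5] xor  r3, r5, r3  →  {r0:0, r1:3, r2:9, r3:11, r4:10, r5:1}
[6] bne  r3, r1, L8  →  {r0:0, r1:3, r2:9, r3:11, r4:10, r5:1}  ⟨branch taken⟩
[7] sub  r1, r3, r1  →  {r0:0, r1:8, r2:9, r3:11, r4:10, r5:1}
[8] nor  r3, r4, r3  →  {r0:0, r1:8, r2:9, r3:65524, r4:10, r5:1}
[9] ori   r5, r1, 15  →  {r0:0, r1:8, r2:9, r3:65524, r4:10, r5:15}

8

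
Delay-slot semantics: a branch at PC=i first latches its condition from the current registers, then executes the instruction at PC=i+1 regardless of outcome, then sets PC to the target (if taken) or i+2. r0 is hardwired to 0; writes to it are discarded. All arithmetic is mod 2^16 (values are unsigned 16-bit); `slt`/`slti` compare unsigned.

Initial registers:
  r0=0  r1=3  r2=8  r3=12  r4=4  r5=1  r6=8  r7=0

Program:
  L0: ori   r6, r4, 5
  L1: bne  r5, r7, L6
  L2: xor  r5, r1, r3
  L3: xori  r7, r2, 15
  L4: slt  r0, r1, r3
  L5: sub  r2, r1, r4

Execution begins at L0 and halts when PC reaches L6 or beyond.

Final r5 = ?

15

PC=0  ori   r6, r4, 5        | r0=0 r1=3 r2=8 r3=12 r4=4 r5=1 r6=5 r7=0
PC=1  bne  r5, r7, L6        | r0=0 r1=3 r2=8 r3=12 r4=4 r5=1 r6=5 r7=0  [TAKEN]
PC=2  xor  r5, r1, r3        | r0=0 r1=3 r2=8 r3=12 r4=4 r5=15 r6=5 r7=0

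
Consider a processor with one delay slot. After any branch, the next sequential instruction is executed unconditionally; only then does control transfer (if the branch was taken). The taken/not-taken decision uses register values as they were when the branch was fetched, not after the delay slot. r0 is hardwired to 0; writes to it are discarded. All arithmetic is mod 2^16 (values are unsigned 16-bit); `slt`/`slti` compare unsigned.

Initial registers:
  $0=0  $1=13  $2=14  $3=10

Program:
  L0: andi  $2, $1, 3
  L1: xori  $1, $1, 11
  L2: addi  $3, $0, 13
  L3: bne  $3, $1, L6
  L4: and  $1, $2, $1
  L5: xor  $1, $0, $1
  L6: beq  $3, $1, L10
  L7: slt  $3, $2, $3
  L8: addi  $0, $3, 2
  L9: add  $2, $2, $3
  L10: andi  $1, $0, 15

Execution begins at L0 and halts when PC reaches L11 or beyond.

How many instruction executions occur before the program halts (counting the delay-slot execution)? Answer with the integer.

10

PC=0  andi  $2, $1, 3        | $0=0 $1=13 $2=1 $3=10
PC=1  xori  $1, $1, 11       | $0=0 $1=6 $2=1 $3=10
PC=2  addi  $3, $0, 13       | $0=0 $1=6 $2=1 $3=13
PC=3  bne  $3, $1, L6        | $0=0 $1=6 $2=1 $3=13  [TAKEN]
PC=4  and  $1, $2, $1        | $0=0 $1=0 $2=1 $3=13
PC=6  beq  $3, $1, L10       | $0=0 $1=0 $2=1 $3=13  [not taken]
PC=7  slt  $3, $2, $3        | $0=0 $1=0 $2=1 $3=1
PC=8  addi  $0, $3, 2        | $0=0 $1=0 $2=1 $3=1
PC=9  add  $2, $2, $3        | $0=0 $1=0 $2=2 $3=1
PC=10 andi  $1, $0, 15       | $0=0 $1=0 $2=2 $3=1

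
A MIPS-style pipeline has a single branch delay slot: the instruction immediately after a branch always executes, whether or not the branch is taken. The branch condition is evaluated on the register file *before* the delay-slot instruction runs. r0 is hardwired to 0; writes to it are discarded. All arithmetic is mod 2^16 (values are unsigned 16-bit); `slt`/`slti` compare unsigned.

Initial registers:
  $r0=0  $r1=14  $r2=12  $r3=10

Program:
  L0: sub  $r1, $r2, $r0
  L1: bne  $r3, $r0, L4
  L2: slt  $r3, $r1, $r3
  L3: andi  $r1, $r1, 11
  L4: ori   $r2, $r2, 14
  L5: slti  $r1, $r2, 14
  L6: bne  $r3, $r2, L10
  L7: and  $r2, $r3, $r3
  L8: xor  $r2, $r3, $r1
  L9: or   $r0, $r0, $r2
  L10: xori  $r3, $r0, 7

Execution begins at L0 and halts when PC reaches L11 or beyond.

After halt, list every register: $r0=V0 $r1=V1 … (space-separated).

$r0=0 $r1=0 $r2=0 $r3=7

  step pc=0: sub  $r1, $r2, $r0  regs=(0,12,12,10)
  step pc=1: bne  $r3, $r0, L4  cond=T  regs=(0,12,12,10)
  step pc=2: slt  $r3, $r1, $r3  regs=(0,12,12,0)
  step pc=4: ori   $r2, $r2, 14  regs=(0,12,14,0)
  step pc=5: slti  $r1, $r2, 14  regs=(0,0,14,0)
  step pc=6: bne  $r3, $r2, L10  cond=T  regs=(0,0,14,0)
  step pc=7: and  $r2, $r3, $r3  regs=(0,0,0,0)
  step pc=10: xori  $r3, $r0, 7  regs=(0,0,0,7)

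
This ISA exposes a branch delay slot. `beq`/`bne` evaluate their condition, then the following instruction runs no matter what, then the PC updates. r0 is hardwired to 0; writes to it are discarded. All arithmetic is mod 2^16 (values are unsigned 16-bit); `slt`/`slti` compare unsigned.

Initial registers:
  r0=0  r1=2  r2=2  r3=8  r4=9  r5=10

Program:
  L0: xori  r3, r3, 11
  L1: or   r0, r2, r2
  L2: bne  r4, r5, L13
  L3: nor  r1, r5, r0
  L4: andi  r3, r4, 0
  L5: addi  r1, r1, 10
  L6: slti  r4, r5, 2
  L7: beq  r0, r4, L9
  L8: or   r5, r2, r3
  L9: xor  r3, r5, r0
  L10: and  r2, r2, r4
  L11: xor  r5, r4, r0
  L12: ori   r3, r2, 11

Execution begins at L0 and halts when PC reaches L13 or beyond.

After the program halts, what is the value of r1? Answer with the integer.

65525

#0 xori  r3, r3, 11 ; 0/2/2/3/9/10
#1 or   r0, r2, r2 ; 0/2/2/3/9/10
#2 bne  r4, r5, L13 ; 0/2/2/3/9/10 ; →target
#3 nor  r1, r5, r0 ; 0/65525/2/3/9/10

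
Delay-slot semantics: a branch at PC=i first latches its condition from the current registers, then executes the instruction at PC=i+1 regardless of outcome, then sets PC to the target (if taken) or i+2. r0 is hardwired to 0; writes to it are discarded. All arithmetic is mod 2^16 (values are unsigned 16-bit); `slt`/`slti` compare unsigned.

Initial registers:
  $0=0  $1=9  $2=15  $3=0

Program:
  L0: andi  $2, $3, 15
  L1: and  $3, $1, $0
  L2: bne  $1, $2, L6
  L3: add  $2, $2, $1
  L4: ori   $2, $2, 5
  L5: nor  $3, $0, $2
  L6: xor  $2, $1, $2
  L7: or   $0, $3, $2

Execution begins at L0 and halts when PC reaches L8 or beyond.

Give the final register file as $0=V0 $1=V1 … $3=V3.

  step pc=0: andi  $2, $3, 15  regs=(0,9,0,0)
  step pc=1: and  $3, $1, $0  regs=(0,9,0,0)
  step pc=2: bne  $1, $2, L6  cond=T  regs=(0,9,0,0)
  step pc=3: add  $2, $2, $1  regs=(0,9,9,0)
  step pc=6: xor  $2, $1, $2  regs=(0,9,0,0)
  step pc=7: or   $0, $3, $2  regs=(0,9,0,0)

$0=0 $1=9 $2=0 $3=0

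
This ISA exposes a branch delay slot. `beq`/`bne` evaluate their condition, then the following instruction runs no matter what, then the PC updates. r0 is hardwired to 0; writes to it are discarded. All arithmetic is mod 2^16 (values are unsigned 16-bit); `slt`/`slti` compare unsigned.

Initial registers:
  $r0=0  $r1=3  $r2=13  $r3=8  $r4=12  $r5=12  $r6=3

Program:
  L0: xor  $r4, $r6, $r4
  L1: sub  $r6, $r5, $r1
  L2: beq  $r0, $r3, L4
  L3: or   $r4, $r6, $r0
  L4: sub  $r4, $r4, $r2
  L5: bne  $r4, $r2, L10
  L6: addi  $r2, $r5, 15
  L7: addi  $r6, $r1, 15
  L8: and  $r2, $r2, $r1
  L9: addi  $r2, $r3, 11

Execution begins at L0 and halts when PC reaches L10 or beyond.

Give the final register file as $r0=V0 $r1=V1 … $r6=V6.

$r0=0 $r1=3 $r2=27 $r3=8 $r4=65532 $r5=12 $r6=9

#0 xor  $r4, $r6, $r4 ; 0/3/13/8/15/12/3
#1 sub  $r6, $r5, $r1 ; 0/3/13/8/15/12/9
#2 beq  $r0, $r3, L4 ; 0/3/13/8/15/12/9 ; →fallthru
#3 or   $r4, $r6, $r0 ; 0/3/13/8/9/12/9
#4 sub  $r4, $r4, $r2 ; 0/3/13/8/65532/12/9
#5 bne  $r4, $r2, L10 ; 0/3/13/8/65532/12/9 ; →target
#6 addi  $r2, $r5, 15 ; 0/3/27/8/65532/12/9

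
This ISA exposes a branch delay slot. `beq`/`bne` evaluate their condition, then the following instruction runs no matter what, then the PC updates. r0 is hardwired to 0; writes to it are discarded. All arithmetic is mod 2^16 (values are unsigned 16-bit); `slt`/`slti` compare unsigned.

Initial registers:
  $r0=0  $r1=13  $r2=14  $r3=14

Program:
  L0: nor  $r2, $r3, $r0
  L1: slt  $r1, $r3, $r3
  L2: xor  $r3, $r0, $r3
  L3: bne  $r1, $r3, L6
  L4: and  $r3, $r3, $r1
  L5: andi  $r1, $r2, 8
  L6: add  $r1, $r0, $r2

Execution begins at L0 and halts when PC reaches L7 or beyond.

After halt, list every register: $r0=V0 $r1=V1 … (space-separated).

  step pc=0: nor  $r2, $r3, $r0  regs=(0,13,65521,14)
  step pc=1: slt  $r1, $r3, $r3  regs=(0,0,65521,14)
  step pc=2: xor  $r3, $r0, $r3  regs=(0,0,65521,14)
  step pc=3: bne  $r1, $r3, L6  cond=T  regs=(0,0,65521,14)
  step pc=4: and  $r3, $r3, $r1  regs=(0,0,65521,0)
  step pc=6: add  $r1, $r0, $r2  regs=(0,65521,65521,0)

$r0=0 $r1=65521 $r2=65521 $r3=0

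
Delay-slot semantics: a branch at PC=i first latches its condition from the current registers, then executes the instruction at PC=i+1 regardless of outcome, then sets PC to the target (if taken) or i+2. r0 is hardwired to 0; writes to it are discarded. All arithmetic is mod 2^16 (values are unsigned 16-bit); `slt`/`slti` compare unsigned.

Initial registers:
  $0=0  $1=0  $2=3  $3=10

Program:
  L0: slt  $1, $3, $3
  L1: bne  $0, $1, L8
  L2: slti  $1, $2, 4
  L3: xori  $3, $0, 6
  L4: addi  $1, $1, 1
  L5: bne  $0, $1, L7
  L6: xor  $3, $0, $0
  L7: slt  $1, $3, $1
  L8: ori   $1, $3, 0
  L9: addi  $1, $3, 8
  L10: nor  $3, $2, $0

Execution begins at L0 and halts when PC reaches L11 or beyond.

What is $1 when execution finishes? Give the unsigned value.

8

  step pc=0: slt  $1, $3, $3  regs=(0,0,3,10)
  step pc=1: bne  $0, $1, L8  cond=F  regs=(0,0,3,10)
  step pc=2: slti  $1, $2, 4  regs=(0,1,3,10)
  step pc=3: xori  $3, $0, 6  regs=(0,1,3,6)
  step pc=4: addi  $1, $1, 1  regs=(0,2,3,6)
  step pc=5: bne  $0, $1, L7  cond=T  regs=(0,2,3,6)
  step pc=6: xor  $3, $0, $0  regs=(0,2,3,0)
  step pc=7: slt  $1, $3, $1  regs=(0,1,3,0)
  step pc=8: ori   $1, $3, 0  regs=(0,0,3,0)
  step pc=9: addi  $1, $3, 8  regs=(0,8,3,0)
  step pc=10: nor  $3, $2, $0  regs=(0,8,3,65532)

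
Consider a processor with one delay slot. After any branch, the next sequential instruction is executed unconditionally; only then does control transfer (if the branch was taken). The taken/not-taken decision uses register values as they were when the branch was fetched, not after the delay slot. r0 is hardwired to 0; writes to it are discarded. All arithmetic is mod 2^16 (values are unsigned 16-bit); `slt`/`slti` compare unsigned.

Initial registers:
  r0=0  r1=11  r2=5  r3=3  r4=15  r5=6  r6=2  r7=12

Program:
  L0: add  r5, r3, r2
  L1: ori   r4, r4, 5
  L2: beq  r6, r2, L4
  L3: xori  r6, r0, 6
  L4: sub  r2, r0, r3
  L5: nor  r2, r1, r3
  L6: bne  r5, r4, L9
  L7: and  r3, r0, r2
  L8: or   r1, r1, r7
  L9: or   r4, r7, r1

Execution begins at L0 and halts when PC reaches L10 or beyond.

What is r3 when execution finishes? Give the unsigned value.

PC=0  add  r5, r3, r2        | r0=0 r1=11 r2=5 r3=3 r4=15 r5=8 r6=2 r7=12
PC=1  ori   r4, r4, 5        | r0=0 r1=11 r2=5 r3=3 r4=15 r5=8 r6=2 r7=12
PC=2  beq  r6, r2, L4        | r0=0 r1=11 r2=5 r3=3 r4=15 r5=8 r6=2 r7=12  [not taken]
PC=3  xori  r6, r0, 6        | r0=0 r1=11 r2=5 r3=3 r4=15 r5=8 r6=6 r7=12
PC=4  sub  r2, r0, r3        | r0=0 r1=11 r2=65533 r3=3 r4=15 r5=8 r6=6 r7=12
PC=5  nor  r2, r1, r3        | r0=0 r1=11 r2=65524 r3=3 r4=15 r5=8 r6=6 r7=12
PC=6  bne  r5, r4, L9        | r0=0 r1=11 r2=65524 r3=3 r4=15 r5=8 r6=6 r7=12  [TAKEN]
PC=7  and  r3, r0, r2        | r0=0 r1=11 r2=65524 r3=0 r4=15 r5=8 r6=6 r7=12
PC=9  or   r4, r7, r1        | r0=0 r1=11 r2=65524 r3=0 r4=15 r5=8 r6=6 r7=12

0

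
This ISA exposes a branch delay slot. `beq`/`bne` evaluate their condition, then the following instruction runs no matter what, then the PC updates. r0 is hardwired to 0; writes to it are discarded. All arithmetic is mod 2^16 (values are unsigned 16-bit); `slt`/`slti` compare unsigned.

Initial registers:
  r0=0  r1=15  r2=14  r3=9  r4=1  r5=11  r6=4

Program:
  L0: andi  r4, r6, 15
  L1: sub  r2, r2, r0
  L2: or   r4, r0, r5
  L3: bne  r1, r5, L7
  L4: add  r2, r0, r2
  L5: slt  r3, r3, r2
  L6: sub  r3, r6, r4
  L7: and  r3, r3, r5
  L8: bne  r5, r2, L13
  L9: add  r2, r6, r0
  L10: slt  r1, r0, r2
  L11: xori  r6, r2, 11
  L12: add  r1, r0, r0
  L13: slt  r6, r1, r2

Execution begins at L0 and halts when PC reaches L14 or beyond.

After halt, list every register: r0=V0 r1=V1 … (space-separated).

  step pc=0: andi  r4, r6, 15  regs=(0,15,14,9,4,11,4)
  step pc=1: sub  r2, r2, r0  regs=(0,15,14,9,4,11,4)
  step pc=2: or   r4, r0, r5  regs=(0,15,14,9,11,11,4)
  step pc=3: bne  r1, r5, L7  cond=T  regs=(0,15,14,9,11,11,4)
  step pc=4: add  r2, r0, r2  regs=(0,15,14,9,11,11,4)
  step pc=7: and  r3, r3, r5  regs=(0,15,14,9,11,11,4)
  step pc=8: bne  r5, r2, L13  cond=T  regs=(0,15,14,9,11,11,4)
  step pc=9: add  r2, r6, r0  regs=(0,15,4,9,11,11,4)
  step pc=13: slt  r6, r1, r2  regs=(0,15,4,9,11,11,0)

r0=0 r1=15 r2=4 r3=9 r4=11 r5=11 r6=0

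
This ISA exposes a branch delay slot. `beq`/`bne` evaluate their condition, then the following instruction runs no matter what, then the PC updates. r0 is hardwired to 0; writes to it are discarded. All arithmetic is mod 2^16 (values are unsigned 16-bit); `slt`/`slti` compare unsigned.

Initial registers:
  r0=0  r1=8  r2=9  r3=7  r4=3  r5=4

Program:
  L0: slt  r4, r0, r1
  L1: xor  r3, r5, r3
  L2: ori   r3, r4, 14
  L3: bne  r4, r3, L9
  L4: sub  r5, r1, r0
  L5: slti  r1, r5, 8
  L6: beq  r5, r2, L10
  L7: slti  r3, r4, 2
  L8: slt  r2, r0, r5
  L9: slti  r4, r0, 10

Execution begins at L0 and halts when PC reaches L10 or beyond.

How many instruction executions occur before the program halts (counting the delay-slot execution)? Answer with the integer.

#0 slt  r4, r0, r1 ; 0/8/9/7/1/4
#1 xor  r3, r5, r3 ; 0/8/9/3/1/4
#2 ori   r3, r4, 14 ; 0/8/9/15/1/4
#3 bne  r4, r3, L9 ; 0/8/9/15/1/4 ; →target
#4 sub  r5, r1, r0 ; 0/8/9/15/1/8
#9 slti  r4, r0, 10 ; 0/8/9/15/1/8

6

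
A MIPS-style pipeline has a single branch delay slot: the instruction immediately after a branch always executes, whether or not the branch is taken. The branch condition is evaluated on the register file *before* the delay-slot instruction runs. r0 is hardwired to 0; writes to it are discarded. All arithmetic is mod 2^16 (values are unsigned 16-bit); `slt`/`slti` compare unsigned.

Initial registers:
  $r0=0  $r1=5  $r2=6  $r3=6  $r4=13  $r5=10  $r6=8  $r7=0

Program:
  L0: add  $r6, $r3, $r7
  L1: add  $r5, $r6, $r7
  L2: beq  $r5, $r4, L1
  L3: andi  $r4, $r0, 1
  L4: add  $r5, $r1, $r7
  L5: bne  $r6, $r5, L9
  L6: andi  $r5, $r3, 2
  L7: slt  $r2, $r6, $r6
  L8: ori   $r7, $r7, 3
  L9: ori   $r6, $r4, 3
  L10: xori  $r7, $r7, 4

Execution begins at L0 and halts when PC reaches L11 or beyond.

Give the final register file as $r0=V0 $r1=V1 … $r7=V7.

#0 add  $r6, $r3, $r7 ; 0/5/6/6/13/10/6/0
#1 add  $r5, $r6, $r7 ; 0/5/6/6/13/6/6/0
#2 beq  $r5, $r4, L1 ; 0/5/6/6/13/6/6/0 ; →fallthru
#3 andi  $r4, $r0, 1 ; 0/5/6/6/0/6/6/0
#4 add  $r5, $r1, $r7 ; 0/5/6/6/0/5/6/0
#5 bne  $r6, $r5, L9 ; 0/5/6/6/0/5/6/0 ; →target
#6 andi  $r5, $r3, 2 ; 0/5/6/6/0/2/6/0
#9 ori   $r6, $r4, 3 ; 0/5/6/6/0/2/3/0
#10 xori  $r7, $r7, 4 ; 0/5/6/6/0/2/3/4

$r0=0 $r1=5 $r2=6 $r3=6 $r4=0 $r5=2 $r6=3 $r7=4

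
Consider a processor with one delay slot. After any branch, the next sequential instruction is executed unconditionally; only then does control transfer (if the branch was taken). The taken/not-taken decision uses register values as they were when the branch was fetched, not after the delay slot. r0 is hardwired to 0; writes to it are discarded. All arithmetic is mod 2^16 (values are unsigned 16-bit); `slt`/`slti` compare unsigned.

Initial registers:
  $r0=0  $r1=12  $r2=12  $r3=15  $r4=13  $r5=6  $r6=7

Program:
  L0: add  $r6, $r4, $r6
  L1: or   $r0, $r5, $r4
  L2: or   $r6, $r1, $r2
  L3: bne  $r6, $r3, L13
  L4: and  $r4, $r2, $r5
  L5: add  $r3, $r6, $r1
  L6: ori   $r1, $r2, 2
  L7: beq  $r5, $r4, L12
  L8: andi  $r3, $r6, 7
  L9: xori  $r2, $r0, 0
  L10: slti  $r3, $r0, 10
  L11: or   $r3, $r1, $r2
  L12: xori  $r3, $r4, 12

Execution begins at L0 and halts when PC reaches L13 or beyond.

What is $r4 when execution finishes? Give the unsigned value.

4

#0 add  $r6, $r4, $r6 ; 0/12/12/15/13/6/20
#1 or   $r0, $r5, $r4 ; 0/12/12/15/13/6/20
#2 or   $r6, $r1, $r2 ; 0/12/12/15/13/6/12
#3 bne  $r6, $r3, L13 ; 0/12/12/15/13/6/12 ; →target
#4 and  $r4, $r2, $r5 ; 0/12/12/15/4/6/12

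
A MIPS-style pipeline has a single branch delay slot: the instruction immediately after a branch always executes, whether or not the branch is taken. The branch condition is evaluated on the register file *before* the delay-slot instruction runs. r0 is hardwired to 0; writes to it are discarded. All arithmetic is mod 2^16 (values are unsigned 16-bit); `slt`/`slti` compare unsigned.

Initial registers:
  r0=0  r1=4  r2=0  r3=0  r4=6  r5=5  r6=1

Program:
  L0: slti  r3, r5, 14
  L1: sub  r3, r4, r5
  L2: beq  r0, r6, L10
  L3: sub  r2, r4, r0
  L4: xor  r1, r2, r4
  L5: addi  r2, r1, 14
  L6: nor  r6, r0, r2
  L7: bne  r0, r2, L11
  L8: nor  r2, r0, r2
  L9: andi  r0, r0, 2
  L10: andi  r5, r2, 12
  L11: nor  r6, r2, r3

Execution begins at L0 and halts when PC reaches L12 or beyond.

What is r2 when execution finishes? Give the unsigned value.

65521

[0] slti  r3, r5, 14  →  {r0:0, r1:4, r2:0, r3:1, r4:6, r5:5, r6:1}
[1] sub  r3, r4, r5  →  {r0:0, r1:4, r2:0, r3:1, r4:6, r5:5, r6:1}
[2] beq  r0, r6, L10  →  {r0:0, r1:4, r2:0, r3:1, r4:6, r5:5, r6:1}  ⟨branch fallthrough⟩
[3] sub  r2, r4, r0  →  {r0:0, r1:4, r2:6, r3:1, r4:6, r5:5, r6:1}
[4] xor  r1, r2, r4  →  {r0:0, r1:0, r2:6, r3:1, r4:6, r5:5, r6:1}
[5] addi  r2, r1, 14  →  {r0:0, r1:0, r2:14, r3:1, r4:6, r5:5, r6:1}
[6] nor  r6, r0, r2  →  {r0:0, r1:0, r2:14, r3:1, r4:6, r5:5, r6:65521}
[7] bne  r0, r2, L11  →  {r0:0, r1:0, r2:14, r3:1, r4:6, r5:5, r6:65521}  ⟨branch taken⟩
[8] nor  r2, r0, r2  →  {r0:0, r1:0, r2:65521, r3:1, r4:6, r5:5, r6:65521}
[11] nor  r6, r2, r3  →  {r0:0, r1:0, r2:65521, r3:1, r4:6, r5:5, r6:14}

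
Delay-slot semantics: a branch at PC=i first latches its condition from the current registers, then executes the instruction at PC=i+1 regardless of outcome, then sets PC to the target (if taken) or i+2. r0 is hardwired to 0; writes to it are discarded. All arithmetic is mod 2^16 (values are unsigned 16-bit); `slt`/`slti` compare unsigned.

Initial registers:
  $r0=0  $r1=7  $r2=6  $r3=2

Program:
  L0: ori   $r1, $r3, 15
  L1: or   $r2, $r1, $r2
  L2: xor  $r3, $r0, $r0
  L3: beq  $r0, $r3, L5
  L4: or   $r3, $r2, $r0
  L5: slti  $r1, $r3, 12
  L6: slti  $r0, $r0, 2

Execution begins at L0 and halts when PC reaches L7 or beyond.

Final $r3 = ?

#0 ori   $r1, $r3, 15 ; 0/15/6/2
#1 or   $r2, $r1, $r2 ; 0/15/15/2
#2 xor  $r3, $r0, $r0 ; 0/15/15/0
#3 beq  $r0, $r3, L5 ; 0/15/15/0 ; →target
#4 or   $r3, $r2, $r0 ; 0/15/15/15
#5 slti  $r1, $r3, 12 ; 0/0/15/15
#6 slti  $r0, $r0, 2 ; 0/0/15/15

15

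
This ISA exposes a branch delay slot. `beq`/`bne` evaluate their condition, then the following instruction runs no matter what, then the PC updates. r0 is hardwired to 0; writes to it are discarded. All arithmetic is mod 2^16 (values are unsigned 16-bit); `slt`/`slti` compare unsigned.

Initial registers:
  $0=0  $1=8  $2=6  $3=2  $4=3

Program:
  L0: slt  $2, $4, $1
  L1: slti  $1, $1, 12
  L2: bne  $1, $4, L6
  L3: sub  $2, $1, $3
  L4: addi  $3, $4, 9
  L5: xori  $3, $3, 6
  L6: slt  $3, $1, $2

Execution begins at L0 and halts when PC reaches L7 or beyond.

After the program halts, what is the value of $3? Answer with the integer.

PC=0  slt  $2, $4, $1        | $0=0 $1=8 $2=1 $3=2 $4=3
PC=1  slti  $1, $1, 12       | $0=0 $1=1 $2=1 $3=2 $4=3
PC=2  bne  $1, $4, L6        | $0=0 $1=1 $2=1 $3=2 $4=3  [TAKEN]
PC=3  sub  $2, $1, $3        | $0=0 $1=1 $2=65535 $3=2 $4=3
PC=6  slt  $3, $1, $2        | $0=0 $1=1 $2=65535 $3=1 $4=3

1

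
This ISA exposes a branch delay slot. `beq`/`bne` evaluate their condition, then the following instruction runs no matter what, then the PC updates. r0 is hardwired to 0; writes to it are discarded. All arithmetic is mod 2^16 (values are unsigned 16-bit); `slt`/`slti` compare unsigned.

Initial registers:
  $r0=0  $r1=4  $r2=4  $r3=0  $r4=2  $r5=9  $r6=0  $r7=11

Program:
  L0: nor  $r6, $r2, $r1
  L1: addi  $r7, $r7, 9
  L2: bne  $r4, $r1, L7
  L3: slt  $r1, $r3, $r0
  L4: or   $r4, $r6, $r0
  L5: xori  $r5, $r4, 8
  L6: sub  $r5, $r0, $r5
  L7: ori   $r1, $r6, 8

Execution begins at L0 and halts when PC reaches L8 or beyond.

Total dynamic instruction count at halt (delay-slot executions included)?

5

PC=0  nor  $r6, $r2, $r1     | $r0=0 $r1=4 $r2=4 $r3=0 $r4=2 $r5=9 $r6=65531 $r7=11
PC=1  addi  $r7, $r7, 9      | $r0=0 $r1=4 $r2=4 $r3=0 $r4=2 $r5=9 $r6=65531 $r7=20
PC=2  bne  $r4, $r1, L7      | $r0=0 $r1=4 $r2=4 $r3=0 $r4=2 $r5=9 $r6=65531 $r7=20  [TAKEN]
PC=3  slt  $r1, $r3, $r0     | $r0=0 $r1=0 $r2=4 $r3=0 $r4=2 $r5=9 $r6=65531 $r7=20
PC=7  ori   $r1, $r6, 8      | $r0=0 $r1=65531 $r2=4 $r3=0 $r4=2 $r5=9 $r6=65531 $r7=20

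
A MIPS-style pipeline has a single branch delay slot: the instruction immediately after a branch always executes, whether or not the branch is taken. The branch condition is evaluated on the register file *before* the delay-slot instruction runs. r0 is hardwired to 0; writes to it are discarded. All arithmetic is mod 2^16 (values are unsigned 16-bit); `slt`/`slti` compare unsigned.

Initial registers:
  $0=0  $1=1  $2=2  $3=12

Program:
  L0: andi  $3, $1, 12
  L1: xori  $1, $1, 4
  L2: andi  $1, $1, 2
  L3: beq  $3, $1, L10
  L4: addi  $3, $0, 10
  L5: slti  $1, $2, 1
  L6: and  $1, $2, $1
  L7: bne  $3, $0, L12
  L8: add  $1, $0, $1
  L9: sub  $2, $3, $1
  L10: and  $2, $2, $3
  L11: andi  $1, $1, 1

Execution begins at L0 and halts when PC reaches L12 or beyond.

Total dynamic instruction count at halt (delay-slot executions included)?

#0 andi  $3, $1, 12 ; 0/1/2/0
#1 xori  $1, $1, 4 ; 0/5/2/0
#2 andi  $1, $1, 2 ; 0/0/2/0
#3 beq  $3, $1, L10 ; 0/0/2/0 ; →target
#4 addi  $3, $0, 10 ; 0/0/2/10
#10 and  $2, $2, $3 ; 0/0/2/10
#11 andi  $1, $1, 1 ; 0/0/2/10

7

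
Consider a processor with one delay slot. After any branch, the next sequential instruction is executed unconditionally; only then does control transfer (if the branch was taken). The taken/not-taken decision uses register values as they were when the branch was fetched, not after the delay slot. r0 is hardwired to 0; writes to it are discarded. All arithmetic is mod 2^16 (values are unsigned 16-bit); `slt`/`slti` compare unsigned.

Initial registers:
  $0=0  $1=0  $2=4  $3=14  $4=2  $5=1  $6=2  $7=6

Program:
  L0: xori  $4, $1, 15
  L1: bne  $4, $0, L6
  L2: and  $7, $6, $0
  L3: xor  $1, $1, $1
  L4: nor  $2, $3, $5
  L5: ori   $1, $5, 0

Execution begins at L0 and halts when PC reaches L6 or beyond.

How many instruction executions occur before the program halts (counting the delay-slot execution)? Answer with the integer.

3

[0] xori  $4, $1, 15  →  {$0:0, $1:0, $2:4, $3:14, $4:15, $5:1, $6:2, $7:6}
[1] bne  $4, $0, L6  →  {$0:0, $1:0, $2:4, $3:14, $4:15, $5:1, $6:2, $7:6}  ⟨branch taken⟩
[2] and  $7, $6, $0  →  {$0:0, $1:0, $2:4, $3:14, $4:15, $5:1, $6:2, $7:0}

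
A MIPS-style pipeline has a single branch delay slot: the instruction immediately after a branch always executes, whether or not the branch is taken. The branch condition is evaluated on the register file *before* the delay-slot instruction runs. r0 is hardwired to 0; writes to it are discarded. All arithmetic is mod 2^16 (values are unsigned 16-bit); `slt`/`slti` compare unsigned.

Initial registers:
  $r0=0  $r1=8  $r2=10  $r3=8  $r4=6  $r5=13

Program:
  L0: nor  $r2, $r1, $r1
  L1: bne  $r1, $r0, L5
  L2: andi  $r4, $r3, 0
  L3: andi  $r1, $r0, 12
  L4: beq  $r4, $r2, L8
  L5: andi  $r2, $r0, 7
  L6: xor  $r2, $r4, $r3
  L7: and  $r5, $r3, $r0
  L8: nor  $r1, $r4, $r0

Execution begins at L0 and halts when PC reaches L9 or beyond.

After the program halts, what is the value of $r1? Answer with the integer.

  step pc=0: nor  $r2, $r1, $r1  regs=(0,8,65527,8,6,13)
  step pc=1: bne  $r1, $r0, L5  cond=T  regs=(0,8,65527,8,6,13)
  step pc=2: andi  $r4, $r3, 0  regs=(0,8,65527,8,0,13)
  step pc=5: andi  $r2, $r0, 7  regs=(0,8,0,8,0,13)
  step pc=6: xor  $r2, $r4, $r3  regs=(0,8,8,8,0,13)
  step pc=7: and  $r5, $r3, $r0  regs=(0,8,8,8,0,0)
  step pc=8: nor  $r1, $r4, $r0  regs=(0,65535,8,8,0,0)

65535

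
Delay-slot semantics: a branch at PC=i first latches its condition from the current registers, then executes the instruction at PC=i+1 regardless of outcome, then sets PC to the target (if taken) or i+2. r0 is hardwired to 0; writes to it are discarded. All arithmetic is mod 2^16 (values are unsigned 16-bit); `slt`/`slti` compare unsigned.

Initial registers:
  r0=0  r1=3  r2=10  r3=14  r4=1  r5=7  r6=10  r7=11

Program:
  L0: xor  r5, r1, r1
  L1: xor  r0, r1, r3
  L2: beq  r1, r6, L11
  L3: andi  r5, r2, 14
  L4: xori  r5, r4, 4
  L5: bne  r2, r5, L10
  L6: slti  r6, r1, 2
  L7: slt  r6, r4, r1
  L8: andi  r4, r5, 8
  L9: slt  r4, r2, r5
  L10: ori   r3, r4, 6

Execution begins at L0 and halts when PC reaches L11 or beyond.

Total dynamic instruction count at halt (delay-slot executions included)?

8

PC=0  xor  r5, r1, r1        | r0=0 r1=3 r2=10 r3=14 r4=1 r5=0 r6=10 r7=11
PC=1  xor  r0, r1, r3        | r0=0 r1=3 r2=10 r3=14 r4=1 r5=0 r6=10 r7=11
PC=2  beq  r1, r6, L11       | r0=0 r1=3 r2=10 r3=14 r4=1 r5=0 r6=10 r7=11  [not taken]
PC=3  andi  r5, r2, 14       | r0=0 r1=3 r2=10 r3=14 r4=1 r5=10 r6=10 r7=11
PC=4  xori  r5, r4, 4        | r0=0 r1=3 r2=10 r3=14 r4=1 r5=5 r6=10 r7=11
PC=5  bne  r2, r5, L10       | r0=0 r1=3 r2=10 r3=14 r4=1 r5=5 r6=10 r7=11  [TAKEN]
PC=6  slti  r6, r1, 2        | r0=0 r1=3 r2=10 r3=14 r4=1 r5=5 r6=0 r7=11
PC=10 ori   r3, r4, 6        | r0=0 r1=3 r2=10 r3=7 r4=1 r5=5 r6=0 r7=11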